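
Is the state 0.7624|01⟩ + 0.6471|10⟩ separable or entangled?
Entangled

Writing the state as a|00⟩ + b|01⟩ + c|10⟩ + d|11⟩, it is a product state iff ad − bc = 0.
Here (a, b, c, d) = (0, 0.7624, 0.6471, 0): ad − bc = (0)(0) − (0.7624)(0.6471) = -0.4933 ≠ 0, so the state is entangled.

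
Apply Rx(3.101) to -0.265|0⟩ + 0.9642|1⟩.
(-0.005378 - 0.964i)|0⟩ + (0.01957 + 0.2649i)|1⟩

Rx(3.101) = [[cos(θ/2), −i·sin(θ/2)], [−i·sin(θ/2), cos(θ/2)]]; θ = 3.101, cos(θ/2) ≈ 0.0202949, sin(θ/2) ≈ 0.999794.
With a = amp(|0⟩) = -0.265 and b = amp(|1⟩) = 0.9642:
new amp(|0⟩) = (0.0202949)·a + (-0.999794i)·b = (-0.005378 - 0.964i)
new amp(|1⟩) = (-0.999794i)·a + (0.0202949)·b = (0.01957 + 0.2649i)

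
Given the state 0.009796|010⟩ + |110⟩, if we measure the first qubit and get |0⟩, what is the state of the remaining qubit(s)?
|10⟩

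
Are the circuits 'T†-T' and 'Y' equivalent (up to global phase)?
No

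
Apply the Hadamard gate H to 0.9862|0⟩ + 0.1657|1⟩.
0.8145|0⟩ + 0.5802|1⟩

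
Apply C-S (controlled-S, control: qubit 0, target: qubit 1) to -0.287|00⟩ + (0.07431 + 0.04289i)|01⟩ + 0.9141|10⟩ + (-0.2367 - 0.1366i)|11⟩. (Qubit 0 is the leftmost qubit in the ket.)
-0.287|00⟩ + (0.07431 + 0.04289i)|01⟩ + 0.9141|10⟩ + (0.1366 - 0.2367i)|11⟩

C-S leaves the control-|0⟩ kets |00⟩, |01⟩ unchanged and applies S to qubit 1 on the control-|1⟩ pair (|10⟩, |11⟩).
S = [[1, 0], [0, i]].
With a = amp(|10⟩) = 0.9141 and b = amp(|11⟩) = (-0.2367 - 0.1366i):
new amp(|10⟩) = (1)·a = 0.9141
new amp(|11⟩) = (i)·b = (0.1366 - 0.2367i)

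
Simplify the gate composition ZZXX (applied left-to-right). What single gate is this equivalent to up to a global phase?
I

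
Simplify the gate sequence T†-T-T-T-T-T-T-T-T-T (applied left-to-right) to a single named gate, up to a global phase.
I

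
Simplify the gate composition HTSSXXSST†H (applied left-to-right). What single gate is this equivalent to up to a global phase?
I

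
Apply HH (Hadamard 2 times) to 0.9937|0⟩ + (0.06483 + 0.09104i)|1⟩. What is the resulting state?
0.9937|0⟩ + (0.06483 + 0.09104i)|1⟩

H² = I, so an even number of Hadamards cancels: H^2 = I and the state is unchanged.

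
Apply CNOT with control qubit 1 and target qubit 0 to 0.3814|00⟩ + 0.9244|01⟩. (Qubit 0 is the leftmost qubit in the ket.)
0.3814|00⟩ + 0.9244|11⟩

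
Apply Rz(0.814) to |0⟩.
(0.9183 - 0.3959i)|0⟩

Rz(0.814) = [[e^(−iθ/2), 0], [0, e^(iθ/2)]] with e^(±iθ/2) = cos(θ/2) ± i·sin(θ/2); θ = 0.814, cos(θ/2) ≈ 0.918313, sin(θ/2) ≈ 0.395856.
With a = amp(|0⟩) = 1 and b = amp(|1⟩) = 0:
new amp(|0⟩) = (0.918313 - 0.395856i)·a = (0.9183 - 0.3959i)
new amp(|1⟩) = (0.918313 + 0.395856i)·b = 0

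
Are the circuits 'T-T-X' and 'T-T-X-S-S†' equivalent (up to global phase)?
Yes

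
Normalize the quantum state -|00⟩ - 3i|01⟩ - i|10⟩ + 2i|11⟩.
-0.2582|00⟩ - 0.7746i|01⟩ - 0.2582i|10⟩ + 0.5164i|11⟩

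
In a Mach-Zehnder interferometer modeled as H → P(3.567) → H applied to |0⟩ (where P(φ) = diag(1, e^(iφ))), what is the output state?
(0.04456 - 0.2063i)|0⟩ + (0.9554 + 0.2063i)|1⟩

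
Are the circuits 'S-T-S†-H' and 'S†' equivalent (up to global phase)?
No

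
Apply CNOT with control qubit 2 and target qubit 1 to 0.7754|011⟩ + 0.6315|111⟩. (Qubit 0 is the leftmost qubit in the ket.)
0.7754|001⟩ + 0.6315|101⟩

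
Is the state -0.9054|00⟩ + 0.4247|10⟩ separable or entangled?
Separable

Writing the state as a|00⟩ + b|01⟩ + c|10⟩ + d|11⟩, it is a product state iff ad − bc = 0.
Here (a, b, c, d) = (-0.9054, 0, 0.4247, 0): ad − bc = (-0.9054)(0) − (0)(0.4247) = 0, so the state is separable.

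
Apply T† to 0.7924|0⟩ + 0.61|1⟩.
0.7924|0⟩ + (0.4313 - 0.4313i)|1⟩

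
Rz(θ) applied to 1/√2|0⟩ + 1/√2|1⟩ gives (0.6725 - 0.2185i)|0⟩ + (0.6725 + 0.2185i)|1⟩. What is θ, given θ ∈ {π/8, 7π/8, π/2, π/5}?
π/5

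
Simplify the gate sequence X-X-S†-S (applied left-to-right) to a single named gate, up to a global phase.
I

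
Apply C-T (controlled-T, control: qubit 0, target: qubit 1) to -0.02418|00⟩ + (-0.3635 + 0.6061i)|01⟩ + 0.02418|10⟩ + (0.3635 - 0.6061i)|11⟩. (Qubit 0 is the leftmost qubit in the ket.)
-0.02418|00⟩ + (-0.3635 + 0.6061i)|01⟩ + 0.02418|10⟩ + (0.6856 - 0.1715i)|11⟩

C-T leaves the control-|0⟩ kets |00⟩, |01⟩ unchanged and applies T to qubit 1 on the control-|1⟩ pair (|10⟩, |11⟩).
T = [[1, 0], [0, (1/√2 + (1/√2)i)]].
With a = amp(|10⟩) = 0.02418 and b = amp(|11⟩) = (0.3635 - 0.6061i):
new amp(|10⟩) = (1)·a = 0.02418
new amp(|11⟩) = (1/√2 + (1/√2)i)·b = (0.6856 - 0.1715i)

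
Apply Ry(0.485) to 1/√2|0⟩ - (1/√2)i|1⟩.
(0.6864 + 0.1698i)|0⟩ + (0.1698 - 0.6864i)|1⟩

Ry(0.485) = [[cos(θ/2), −sin(θ/2)], [sin(θ/2), cos(θ/2)]]; θ = 0.485, cos(θ/2) ≈ 0.970741, sin(θ/2) ≈ 0.24013.
With a = amp(|0⟩) = 1/√2 and b = amp(|1⟩) = -(1/√2)i:
new amp(|0⟩) = (0.970741)·a + (-0.24013)·b = (0.6864 + 0.1698i)
new amp(|1⟩) = (0.24013)·a + (0.970741)·b = (0.1698 - 0.6864i)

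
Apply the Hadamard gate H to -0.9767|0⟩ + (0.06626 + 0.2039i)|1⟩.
(-0.6438 + 0.1442i)|0⟩ + (-0.7375 - 0.1442i)|1⟩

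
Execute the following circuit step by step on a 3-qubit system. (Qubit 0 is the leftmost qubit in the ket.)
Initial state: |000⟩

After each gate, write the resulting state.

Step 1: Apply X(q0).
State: |100⟩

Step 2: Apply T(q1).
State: |100⟩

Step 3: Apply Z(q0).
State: -|100⟩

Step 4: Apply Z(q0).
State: |100⟩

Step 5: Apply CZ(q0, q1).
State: |100⟩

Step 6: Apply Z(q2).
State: |100⟩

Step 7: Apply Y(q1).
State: i|110⟩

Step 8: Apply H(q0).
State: (1/√2)i|010⟩ - (1/√2)i|110⟩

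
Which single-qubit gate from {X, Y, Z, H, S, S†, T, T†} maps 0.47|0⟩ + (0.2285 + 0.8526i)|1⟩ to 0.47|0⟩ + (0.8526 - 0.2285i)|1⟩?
S†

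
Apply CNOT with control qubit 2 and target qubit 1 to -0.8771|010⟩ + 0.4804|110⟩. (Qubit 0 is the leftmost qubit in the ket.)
-0.8771|010⟩ + 0.4804|110⟩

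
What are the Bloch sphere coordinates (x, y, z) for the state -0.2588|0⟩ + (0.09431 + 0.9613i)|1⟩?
(-0.04881, -0.4976, -0.866)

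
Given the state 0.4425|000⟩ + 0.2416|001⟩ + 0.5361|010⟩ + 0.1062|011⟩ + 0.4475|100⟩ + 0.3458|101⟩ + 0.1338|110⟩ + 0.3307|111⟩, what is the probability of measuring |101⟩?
0.1196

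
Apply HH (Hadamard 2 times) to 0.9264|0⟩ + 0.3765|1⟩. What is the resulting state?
0.9264|0⟩ + 0.3765|1⟩

H² = I, so an even number of Hadamards cancels: H^2 = I and the state is unchanged.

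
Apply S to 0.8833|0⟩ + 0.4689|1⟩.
0.8833|0⟩ + 0.4689i|1⟩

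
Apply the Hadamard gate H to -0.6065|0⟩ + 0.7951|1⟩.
0.1334|0⟩ - 0.9911|1⟩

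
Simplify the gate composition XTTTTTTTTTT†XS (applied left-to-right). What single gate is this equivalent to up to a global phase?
S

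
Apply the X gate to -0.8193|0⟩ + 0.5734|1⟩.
0.5734|0⟩ - 0.8193|1⟩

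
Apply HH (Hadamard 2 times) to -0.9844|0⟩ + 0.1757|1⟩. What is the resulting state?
-0.9844|0⟩ + 0.1757|1⟩

H² = I, so an even number of Hadamards cancels: H^2 = I and the state is unchanged.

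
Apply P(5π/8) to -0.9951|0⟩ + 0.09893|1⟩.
-0.9951|0⟩ + (-0.03786 + 0.0914i)|1⟩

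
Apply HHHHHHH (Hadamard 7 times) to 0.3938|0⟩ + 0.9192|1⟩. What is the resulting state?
0.9284|0⟩ - 0.3715|1⟩

H² = I, so H^7 = H: a single Hadamard. With (a, b) = (0.3938, 0.9192), H gives ((a + b)/√2, (a − b)/√2) = (0.9284, -0.3715).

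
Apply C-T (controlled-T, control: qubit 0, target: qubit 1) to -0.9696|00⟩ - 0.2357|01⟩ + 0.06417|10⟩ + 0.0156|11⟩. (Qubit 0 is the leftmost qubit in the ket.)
-0.9696|00⟩ - 0.2357|01⟩ + 0.06417|10⟩ + (0.01103 + 0.01103i)|11⟩

C-T leaves the control-|0⟩ kets |00⟩, |01⟩ unchanged and applies T to qubit 1 on the control-|1⟩ pair (|10⟩, |11⟩).
T = [[1, 0], [0, (1/√2 + (1/√2)i)]].
With a = amp(|10⟩) = 0.06417 and b = amp(|11⟩) = 0.0156:
new amp(|10⟩) = (1)·a = 0.06417
new amp(|11⟩) = (1/√2 + (1/√2)i)·b = (0.01103 + 0.01103i)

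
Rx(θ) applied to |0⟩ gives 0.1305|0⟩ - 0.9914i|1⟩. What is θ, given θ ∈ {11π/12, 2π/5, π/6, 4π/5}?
11π/12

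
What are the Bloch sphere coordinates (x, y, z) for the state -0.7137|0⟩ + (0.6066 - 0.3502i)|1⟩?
(-0.8659, 0.4999, 0.01876)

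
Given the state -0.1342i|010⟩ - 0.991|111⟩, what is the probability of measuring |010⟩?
0.01801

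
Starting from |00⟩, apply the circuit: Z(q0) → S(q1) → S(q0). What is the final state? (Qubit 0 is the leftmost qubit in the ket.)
|00⟩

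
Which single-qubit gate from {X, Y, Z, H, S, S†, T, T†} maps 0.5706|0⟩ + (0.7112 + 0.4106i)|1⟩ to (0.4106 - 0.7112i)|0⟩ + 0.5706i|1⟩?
Y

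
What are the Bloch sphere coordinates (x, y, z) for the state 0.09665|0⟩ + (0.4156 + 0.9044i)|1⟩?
(0.08034, 0.1748, -0.9813)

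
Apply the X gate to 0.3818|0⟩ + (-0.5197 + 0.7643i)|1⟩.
(-0.5197 + 0.7643i)|0⟩ + 0.3818|1⟩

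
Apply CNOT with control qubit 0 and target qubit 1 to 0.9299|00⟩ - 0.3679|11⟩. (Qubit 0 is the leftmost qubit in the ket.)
0.9299|00⟩ - 0.3679|10⟩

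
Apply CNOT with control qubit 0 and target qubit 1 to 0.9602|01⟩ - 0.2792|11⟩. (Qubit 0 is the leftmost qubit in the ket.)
0.9602|01⟩ - 0.2792|10⟩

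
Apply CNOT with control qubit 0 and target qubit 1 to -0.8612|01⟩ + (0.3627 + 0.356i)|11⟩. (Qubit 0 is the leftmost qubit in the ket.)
-0.8612|01⟩ + (0.3627 + 0.356i)|10⟩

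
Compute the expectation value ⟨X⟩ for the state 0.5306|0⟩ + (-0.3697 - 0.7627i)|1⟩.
-0.3923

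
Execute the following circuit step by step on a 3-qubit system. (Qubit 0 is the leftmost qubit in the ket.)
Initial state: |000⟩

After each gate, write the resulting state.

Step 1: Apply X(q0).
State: |100⟩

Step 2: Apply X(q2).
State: |101⟩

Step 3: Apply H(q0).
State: 1/√2|001⟩ - 1/√2|101⟩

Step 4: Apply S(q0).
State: 1/√2|001⟩ - (1/√2)i|101⟩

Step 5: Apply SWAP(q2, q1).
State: 1/√2|010⟩ - (1/√2)i|110⟩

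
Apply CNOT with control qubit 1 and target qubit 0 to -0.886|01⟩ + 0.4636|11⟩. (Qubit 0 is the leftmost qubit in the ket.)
0.4636|01⟩ - 0.886|11⟩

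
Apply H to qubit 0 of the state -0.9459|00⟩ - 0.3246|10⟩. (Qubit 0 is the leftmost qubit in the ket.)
-0.8984|00⟩ - 0.4393|10⟩

H on qubit 0 mixes each pair of kets that differ only in qubit 0: amplitudes (a, b) of (|…0…⟩, |…1…⟩) become ((a + b)/√2, (a − b)/√2). Kets absent from the input have amplitude 0.
(|00⟩, |10⟩): (a, b) = (-0.9459, -0.3246) → (-0.8984, -0.4393)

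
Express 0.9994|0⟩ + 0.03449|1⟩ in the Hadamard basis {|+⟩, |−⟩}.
0.7311|+⟩ + 0.6823|−⟩

With |ψ⟩ = α|0⟩ + β|1⟩, the Hadamard-basis coefficients are ⟨+|ψ⟩ = (α + β)/√2 and ⟨−|ψ⟩ = (α − β)/√2.
Here α = 0.9994, β = 0.03449: (α + β)/√2 = 0.7311, (α − β)/√2 = 0.6823.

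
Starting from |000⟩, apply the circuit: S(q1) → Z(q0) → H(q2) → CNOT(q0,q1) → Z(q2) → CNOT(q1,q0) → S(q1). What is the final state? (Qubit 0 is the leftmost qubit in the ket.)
1/√2|000⟩ - 1/√2|001⟩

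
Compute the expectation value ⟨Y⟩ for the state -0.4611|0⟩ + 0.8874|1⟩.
0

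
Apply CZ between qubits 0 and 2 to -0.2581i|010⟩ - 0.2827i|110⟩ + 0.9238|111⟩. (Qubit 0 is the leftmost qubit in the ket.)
-0.2581i|010⟩ - 0.2827i|110⟩ - 0.9238|111⟩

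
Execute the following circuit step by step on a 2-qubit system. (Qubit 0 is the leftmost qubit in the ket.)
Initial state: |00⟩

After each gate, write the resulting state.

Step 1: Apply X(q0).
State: |10⟩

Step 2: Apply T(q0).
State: (1/√2 + (1/√2)i)|10⟩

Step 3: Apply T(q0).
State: i|10⟩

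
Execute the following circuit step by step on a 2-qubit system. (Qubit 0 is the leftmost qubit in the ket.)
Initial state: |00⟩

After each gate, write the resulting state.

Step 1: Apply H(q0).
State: 1/√2|00⟩ + 1/√2|10⟩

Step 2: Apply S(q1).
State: 1/√2|00⟩ + 1/√2|10⟩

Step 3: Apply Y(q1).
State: (1/√2)i|01⟩ + (1/√2)i|11⟩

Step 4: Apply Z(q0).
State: (1/√2)i|01⟩ - (1/√2)i|11⟩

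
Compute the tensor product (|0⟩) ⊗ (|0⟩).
|00⟩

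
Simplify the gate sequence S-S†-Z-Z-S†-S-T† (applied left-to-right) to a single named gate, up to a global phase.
T†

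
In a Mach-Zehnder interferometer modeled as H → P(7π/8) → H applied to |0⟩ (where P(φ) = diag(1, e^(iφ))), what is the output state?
(0.03806 + 0.1913i)|0⟩ + (0.9619 - 0.1913i)|1⟩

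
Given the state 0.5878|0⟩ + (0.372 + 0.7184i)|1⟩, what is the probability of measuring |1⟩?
0.6545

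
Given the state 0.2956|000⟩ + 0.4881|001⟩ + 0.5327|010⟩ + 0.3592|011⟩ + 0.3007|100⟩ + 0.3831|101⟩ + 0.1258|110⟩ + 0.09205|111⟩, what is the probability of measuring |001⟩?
0.2382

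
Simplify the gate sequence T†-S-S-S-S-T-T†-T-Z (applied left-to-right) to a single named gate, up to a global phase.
Z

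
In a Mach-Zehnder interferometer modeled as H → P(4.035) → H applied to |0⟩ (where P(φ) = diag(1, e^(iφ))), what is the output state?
(0.1866 - 0.3896i)|0⟩ + (0.8134 + 0.3896i)|1⟩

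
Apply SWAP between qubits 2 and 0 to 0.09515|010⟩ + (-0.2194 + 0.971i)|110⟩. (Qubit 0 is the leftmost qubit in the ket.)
0.09515|010⟩ + (-0.2194 + 0.971i)|011⟩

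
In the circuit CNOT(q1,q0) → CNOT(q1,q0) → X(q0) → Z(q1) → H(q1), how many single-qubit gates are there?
3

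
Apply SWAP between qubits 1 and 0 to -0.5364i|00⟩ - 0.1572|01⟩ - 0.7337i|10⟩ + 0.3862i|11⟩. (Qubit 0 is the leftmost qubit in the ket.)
-0.5364i|00⟩ - 0.7337i|01⟩ - 0.1572|10⟩ + 0.3862i|11⟩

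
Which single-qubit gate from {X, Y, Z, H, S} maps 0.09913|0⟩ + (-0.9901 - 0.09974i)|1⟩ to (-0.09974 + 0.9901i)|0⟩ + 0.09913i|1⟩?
Y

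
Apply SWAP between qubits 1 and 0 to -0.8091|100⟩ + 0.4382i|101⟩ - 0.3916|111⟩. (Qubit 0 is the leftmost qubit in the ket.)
-0.8091|010⟩ + 0.4382i|011⟩ - 0.3916|111⟩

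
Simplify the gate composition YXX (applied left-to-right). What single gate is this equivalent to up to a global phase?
Y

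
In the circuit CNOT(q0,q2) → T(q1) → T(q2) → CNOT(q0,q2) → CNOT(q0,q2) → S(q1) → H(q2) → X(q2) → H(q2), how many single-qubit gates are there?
6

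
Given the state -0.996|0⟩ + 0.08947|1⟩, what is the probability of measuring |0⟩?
0.992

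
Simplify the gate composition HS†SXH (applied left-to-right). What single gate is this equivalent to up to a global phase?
Z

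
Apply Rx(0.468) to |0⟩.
0.9727|0⟩ - 0.2319i|1⟩

Rx(0.468) = [[cos(θ/2), −i·sin(θ/2)], [−i·sin(θ/2), cos(θ/2)]]; θ = 0.468, cos(θ/2) ≈ 0.972747, sin(θ/2) ≈ 0.23187.
With a = amp(|0⟩) = 1 and b = amp(|1⟩) = 0:
new amp(|0⟩) = (0.972747)·a + (-0.23187i)·b = 0.9727
new amp(|1⟩) = (-0.23187i)·a + (0.972747)·b = -0.2319i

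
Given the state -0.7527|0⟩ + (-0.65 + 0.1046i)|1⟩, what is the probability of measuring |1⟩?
0.4334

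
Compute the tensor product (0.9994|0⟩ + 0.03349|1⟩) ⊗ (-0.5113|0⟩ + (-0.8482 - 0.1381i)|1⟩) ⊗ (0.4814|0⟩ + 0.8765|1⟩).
-0.246|000⟩ - 0.4479|001⟩ + (-0.4081 - 0.06644i)|010⟩ + (-0.743 - 0.121i)|011⟩ - 0.008243|100⟩ - 0.01501|101⟩ + (-0.01367 - 0.002226i)|110⟩ + (-0.0249 - 0.004054i)|111⟩

amp(|b₁b₂…⟩) = product of the factor amplitudes for bits b₁, b₂, …; only kets whose every factor amplitude is nonzero survive.
|000⟩: (0.9994)(-0.5113)(0.4814) = -0.246
|001⟩: (0.9994)(-0.5113)(0.8765) = -0.4479
|010⟩: (0.9994)(-0.8482 - 0.1381i)(0.4814) = (-0.4081 - 0.06644i)
|011⟩: (0.9994)(-0.8482 - 0.1381i)(0.8765) = (-0.743 - 0.121i)
|100⟩: (0.03349)(-0.5113)(0.4814) = -0.008243
|101⟩: (0.03349)(-0.5113)(0.8765) = -0.01501
|110⟩: (0.03349)(-0.8482 - 0.1381i)(0.4814) = (-0.01367 - 0.002226i)
|111⟩: (0.03349)(-0.8482 - 0.1381i)(0.8765) = (-0.0249 - 0.004054i)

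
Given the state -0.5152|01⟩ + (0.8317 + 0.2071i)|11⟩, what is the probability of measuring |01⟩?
0.2654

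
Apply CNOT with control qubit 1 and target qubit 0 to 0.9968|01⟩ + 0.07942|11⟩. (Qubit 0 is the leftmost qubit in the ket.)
0.07942|01⟩ + 0.9968|11⟩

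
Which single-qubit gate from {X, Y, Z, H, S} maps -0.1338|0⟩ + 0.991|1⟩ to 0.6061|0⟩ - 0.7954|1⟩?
H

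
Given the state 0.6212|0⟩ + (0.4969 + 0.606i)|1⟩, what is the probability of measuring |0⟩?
0.3859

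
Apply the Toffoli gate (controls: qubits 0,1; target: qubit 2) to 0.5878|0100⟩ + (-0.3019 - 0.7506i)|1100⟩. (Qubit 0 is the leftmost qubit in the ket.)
0.5878|0100⟩ + (-0.3019 - 0.7506i)|1110⟩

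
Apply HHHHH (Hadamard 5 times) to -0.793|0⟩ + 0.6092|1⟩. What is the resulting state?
-0.13|0⟩ - 0.9915|1⟩

H² = I, so H^5 = H: a single Hadamard. With (a, b) = (-0.793, 0.6092), H gives ((a + b)/√2, (a − b)/√2) = (-0.13, -0.9915).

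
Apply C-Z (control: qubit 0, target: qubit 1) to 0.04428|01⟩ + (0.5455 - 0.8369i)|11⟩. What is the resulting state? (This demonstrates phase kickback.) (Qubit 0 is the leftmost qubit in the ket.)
0.04428|01⟩ + (-0.5455 + 0.8369i)|11⟩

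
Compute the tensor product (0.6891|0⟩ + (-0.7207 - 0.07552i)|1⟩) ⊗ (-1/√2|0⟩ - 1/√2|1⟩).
-0.4873|00⟩ - 0.4873|01⟩ + (0.5096 + 0.0534i)|10⟩ + (0.5096 + 0.0534i)|11⟩

amp(|b₁b₂…⟩) = product of the factor amplitudes for bits b₁, b₂, …; only kets whose every factor amplitude is nonzero survive.
|00⟩: (0.6891)(-1/√2) = -0.4873
|01⟩: (0.6891)(-1/√2) = -0.4873
|10⟩: (-0.7207 - 0.07552i)(-1/√2) = (0.5096 + 0.0534i)
|11⟩: (-0.7207 - 0.07552i)(-1/√2) = (0.5096 + 0.0534i)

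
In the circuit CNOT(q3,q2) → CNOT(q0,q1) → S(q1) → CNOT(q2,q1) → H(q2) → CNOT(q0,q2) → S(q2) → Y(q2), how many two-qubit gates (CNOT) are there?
4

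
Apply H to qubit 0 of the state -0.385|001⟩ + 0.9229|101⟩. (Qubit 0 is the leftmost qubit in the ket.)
0.3804|001⟩ - 0.9248|101⟩

H on qubit 0 mixes each pair of kets that differ only in qubit 0: amplitudes (a, b) of (|…0…⟩, |…1…⟩) become ((a + b)/√2, (a − b)/√2). Kets absent from the input have amplitude 0.
(|001⟩, |101⟩): (a, b) = (-0.385, 0.9229) → (0.3804, -0.9248)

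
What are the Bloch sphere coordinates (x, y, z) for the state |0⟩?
(0, 0, 1)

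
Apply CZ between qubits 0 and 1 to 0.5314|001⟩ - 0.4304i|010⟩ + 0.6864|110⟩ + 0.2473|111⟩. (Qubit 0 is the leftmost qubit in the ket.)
0.5314|001⟩ - 0.4304i|010⟩ - 0.6864|110⟩ - 0.2473|111⟩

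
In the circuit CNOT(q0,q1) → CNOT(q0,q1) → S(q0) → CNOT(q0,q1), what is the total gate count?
4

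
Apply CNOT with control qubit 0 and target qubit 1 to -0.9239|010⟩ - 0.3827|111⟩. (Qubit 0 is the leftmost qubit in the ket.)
-0.9239|010⟩ - 0.3827|101⟩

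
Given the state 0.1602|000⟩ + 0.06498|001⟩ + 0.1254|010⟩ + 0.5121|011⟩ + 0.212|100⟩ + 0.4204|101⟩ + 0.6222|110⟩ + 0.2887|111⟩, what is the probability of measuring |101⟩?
0.1767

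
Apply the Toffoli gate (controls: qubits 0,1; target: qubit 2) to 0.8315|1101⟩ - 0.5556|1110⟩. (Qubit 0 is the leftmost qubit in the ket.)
-0.5556|1100⟩ + 0.8315|1111⟩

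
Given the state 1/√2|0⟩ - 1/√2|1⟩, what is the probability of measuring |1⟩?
1/2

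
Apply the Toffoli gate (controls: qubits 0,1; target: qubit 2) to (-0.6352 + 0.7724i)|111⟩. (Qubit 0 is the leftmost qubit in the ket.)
(-0.6352 + 0.7724i)|110⟩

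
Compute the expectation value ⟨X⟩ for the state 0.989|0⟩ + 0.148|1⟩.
0.2927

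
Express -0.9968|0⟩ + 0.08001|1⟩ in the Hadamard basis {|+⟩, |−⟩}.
-0.6483|+⟩ - 0.7614|−⟩

With |ψ⟩ = α|0⟩ + β|1⟩, the Hadamard-basis coefficients are ⟨+|ψ⟩ = (α + β)/√2 and ⟨−|ψ⟩ = (α − β)/√2.
Here α = -0.9968, β = 0.08001: (α + β)/√2 = -0.6483, (α − β)/√2 = -0.7614.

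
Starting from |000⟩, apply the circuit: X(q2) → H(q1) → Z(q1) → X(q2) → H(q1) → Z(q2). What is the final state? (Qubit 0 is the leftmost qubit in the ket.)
|010⟩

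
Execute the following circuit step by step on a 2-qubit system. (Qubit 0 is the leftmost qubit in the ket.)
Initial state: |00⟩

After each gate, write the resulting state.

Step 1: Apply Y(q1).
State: i|01⟩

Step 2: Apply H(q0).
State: (1/√2)i|01⟩ + (1/√2)i|11⟩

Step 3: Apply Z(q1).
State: -(1/√2)i|01⟩ - (1/√2)i|11⟩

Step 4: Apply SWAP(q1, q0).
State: -(1/√2)i|10⟩ - (1/√2)i|11⟩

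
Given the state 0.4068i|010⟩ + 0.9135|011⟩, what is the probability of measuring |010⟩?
0.1655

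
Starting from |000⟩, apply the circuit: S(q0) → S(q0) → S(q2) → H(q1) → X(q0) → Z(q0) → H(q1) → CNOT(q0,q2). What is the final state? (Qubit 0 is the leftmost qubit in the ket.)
-|101⟩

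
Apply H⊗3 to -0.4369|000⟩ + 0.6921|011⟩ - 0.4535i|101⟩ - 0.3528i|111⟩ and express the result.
(0.09023 - 0.2851i)|000⟩ + (-0.3992 + 0.2851i)|001⟩ + (-0.3992 - 0.0356i)|010⟩ + (0.09023 + 0.0356i)|011⟩ + (0.09023 + 0.2851i)|100⟩ + (-0.3992 - 0.2851i)|101⟩ + (-0.3992 + 0.0356i)|110⟩ + (0.09023 - 0.0356i)|111⟩

H⊗3 gives amp(|y⟩) = (1/2√2) Σ_x (−1)^(x·y) amp(|x⟩), where x·y is the number of positions in which both x and y have a 1.
|000⟩: (-0.4369 + 0.6921 - 0.4535i - 0.3528i)/(2√2) = (0.09023 - 0.2851i)
|001⟩: (-0.4369 - 0.6921 + 0.4535i + 0.3528i)/(2√2) = (-0.3992 + 0.2851i)
|010⟩: (-0.4369 - 0.6921 - 0.4535i + 0.3528i)/(2√2) = (-0.3992 - 0.0356i)
|011⟩: (-0.4369 + 0.6921 + 0.4535i - 0.3528i)/(2√2) = (0.09023 + 0.0356i)
|100⟩: (-0.4369 + 0.6921 + 0.4535i + 0.3528i)/(2√2) = (0.09023 + 0.2851i)
|101⟩: (-0.4369 - 0.6921 - 0.4535i - 0.3528i)/(2√2) = (-0.3992 - 0.2851i)
|110⟩: (-0.4369 - 0.6921 + 0.4535i - 0.3528i)/(2√2) = (-0.3992 + 0.0356i)
|111⟩: (-0.4369 + 0.6921 - 0.4535i + 0.3528i)/(2√2) = (0.09023 - 0.0356i)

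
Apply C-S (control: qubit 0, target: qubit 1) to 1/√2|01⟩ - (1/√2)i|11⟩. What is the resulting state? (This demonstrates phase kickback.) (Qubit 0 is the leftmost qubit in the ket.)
1/√2|01⟩ + 1/√2|11⟩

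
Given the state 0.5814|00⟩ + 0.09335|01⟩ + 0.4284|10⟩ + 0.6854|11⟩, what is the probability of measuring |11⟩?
0.4698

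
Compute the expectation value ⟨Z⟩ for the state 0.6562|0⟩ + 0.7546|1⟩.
-0.1388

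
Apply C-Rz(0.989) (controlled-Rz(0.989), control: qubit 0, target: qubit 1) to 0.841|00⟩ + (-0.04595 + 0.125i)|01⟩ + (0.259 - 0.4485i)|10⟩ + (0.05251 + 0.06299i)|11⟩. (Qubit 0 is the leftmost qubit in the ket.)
0.841|00⟩ + (-0.04595 + 0.125i)|01⟩ + (0.01512 - 0.5177i)|10⟩ + (0.01633 + 0.08036i)|11⟩

C-Rz(0.989) leaves the control-|0⟩ kets |00⟩, |01⟩ unchanged and applies Rz(0.989) to qubit 1 on the control-|1⟩ pair (|10⟩, |11⟩).
Rz(0.989) = [[e^(−iθ/2), 0], [0, e^(iθ/2)]] with e^(±iθ/2) = cos(θ/2) ± i·sin(θ/2); θ = 0.989, cos(θ/2) ≈ 0.880206, sin(θ/2) ≈ 0.474592.
With a = amp(|10⟩) = (0.259 - 0.4485i) and b = amp(|11⟩) = (0.05251 + 0.06299i):
new amp(|10⟩) = (0.880206 - 0.474592i)·a = (0.01512 - 0.5177i)
new amp(|11⟩) = (0.880206 + 0.474592i)·b = (0.01633 + 0.08036i)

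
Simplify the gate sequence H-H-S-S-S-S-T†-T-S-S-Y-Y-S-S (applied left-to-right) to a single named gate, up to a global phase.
I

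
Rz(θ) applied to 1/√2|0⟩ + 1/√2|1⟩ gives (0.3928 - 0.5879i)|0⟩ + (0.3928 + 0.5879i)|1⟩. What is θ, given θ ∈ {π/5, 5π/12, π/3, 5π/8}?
5π/8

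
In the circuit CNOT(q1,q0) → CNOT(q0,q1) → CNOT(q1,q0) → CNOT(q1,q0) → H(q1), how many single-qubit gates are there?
1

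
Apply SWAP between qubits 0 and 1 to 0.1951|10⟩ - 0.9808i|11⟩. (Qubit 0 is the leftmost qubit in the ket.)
0.1951|01⟩ - 0.9808i|11⟩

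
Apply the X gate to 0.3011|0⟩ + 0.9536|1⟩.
0.9536|0⟩ + 0.3011|1⟩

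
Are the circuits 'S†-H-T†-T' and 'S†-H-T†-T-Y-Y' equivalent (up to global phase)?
Yes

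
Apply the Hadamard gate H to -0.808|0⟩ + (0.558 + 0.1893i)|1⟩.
(-0.1768 + 0.1339i)|0⟩ + (-0.9659 - 0.1339i)|1⟩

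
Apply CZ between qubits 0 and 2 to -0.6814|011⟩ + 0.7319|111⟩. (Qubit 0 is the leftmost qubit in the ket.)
-0.6814|011⟩ - 0.7319|111⟩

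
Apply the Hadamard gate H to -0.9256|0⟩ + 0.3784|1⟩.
-0.3869|0⟩ - 0.9221|1⟩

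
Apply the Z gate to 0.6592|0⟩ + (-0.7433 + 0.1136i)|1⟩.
0.6592|0⟩ + (0.7433 - 0.1136i)|1⟩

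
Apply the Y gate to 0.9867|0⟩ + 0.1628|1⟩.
-0.1628i|0⟩ + 0.9867i|1⟩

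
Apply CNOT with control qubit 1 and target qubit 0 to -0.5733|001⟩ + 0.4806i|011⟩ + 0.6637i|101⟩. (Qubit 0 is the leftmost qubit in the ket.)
-0.5733|001⟩ + 0.6637i|101⟩ + 0.4806i|111⟩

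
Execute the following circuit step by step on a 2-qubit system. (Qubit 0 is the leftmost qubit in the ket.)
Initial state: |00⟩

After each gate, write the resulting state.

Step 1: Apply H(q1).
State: 1/√2|00⟩ + 1/√2|01⟩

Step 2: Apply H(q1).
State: |00⟩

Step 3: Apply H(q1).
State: 1/√2|00⟩ + 1/√2|01⟩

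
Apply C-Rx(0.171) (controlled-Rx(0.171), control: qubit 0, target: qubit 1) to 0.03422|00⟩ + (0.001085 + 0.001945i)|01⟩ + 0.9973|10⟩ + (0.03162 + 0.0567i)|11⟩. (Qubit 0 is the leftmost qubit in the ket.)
0.03422|00⟩ + (0.001085 + 0.001945i)|01⟩ + (0.9985 - 0.0027i)|10⟩ + (0.0315 - 0.02867i)|11⟩

C-Rx(0.171) leaves the control-|0⟩ kets |00⟩, |01⟩ unchanged and applies Rx(0.171) to qubit 1 on the control-|1⟩ pair (|10⟩, |11⟩).
Rx(0.171) = [[cos(θ/2), −i·sin(θ/2)], [−i·sin(θ/2), cos(θ/2)]]; θ = 0.171, cos(θ/2) ≈ 0.996347, sin(θ/2) ≈ 0.0853959.
With a = amp(|10⟩) = 0.9973 and b = amp(|11⟩) = (0.03162 + 0.0567i):
new amp(|10⟩) = (0.996347)·a + (-0.0853959i)·b = (0.9985 - 0.0027i)
new amp(|11⟩) = (-0.0853959i)·a + (0.996347)·b = (0.0315 - 0.02867i)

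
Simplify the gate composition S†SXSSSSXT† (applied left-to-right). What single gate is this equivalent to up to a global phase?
T†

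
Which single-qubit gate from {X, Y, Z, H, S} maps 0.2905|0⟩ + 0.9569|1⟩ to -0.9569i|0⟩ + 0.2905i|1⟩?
Y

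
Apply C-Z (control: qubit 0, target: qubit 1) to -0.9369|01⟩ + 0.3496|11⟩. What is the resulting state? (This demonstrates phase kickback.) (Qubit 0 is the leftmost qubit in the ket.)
-0.9369|01⟩ - 0.3496|11⟩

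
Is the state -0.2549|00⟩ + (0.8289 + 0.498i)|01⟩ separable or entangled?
Separable

Writing the state as a|00⟩ + b|01⟩ + c|10⟩ + d|11⟩, it is a product state iff ad − bc = 0.
Here (a, b, c, d) = (-0.2549, (0.8289 + 0.498i), 0, 0): ad − bc = (-0.2549)(0) − (0.8289 + 0.498i)(0) = 0, so the state is separable.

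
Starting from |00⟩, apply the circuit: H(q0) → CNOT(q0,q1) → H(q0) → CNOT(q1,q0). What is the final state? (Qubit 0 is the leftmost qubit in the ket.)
1/2|00⟩ - 1/2|01⟩ + 1/2|10⟩ + 1/2|11⟩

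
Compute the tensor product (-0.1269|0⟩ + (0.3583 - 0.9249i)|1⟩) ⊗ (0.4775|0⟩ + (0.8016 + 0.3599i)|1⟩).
-0.06059|00⟩ + (-0.1017 - 0.04567i)|01⟩ + (0.1711 - 0.4416i)|10⟩ + (0.6201 - 0.6124i)|11⟩

amp(|b₁b₂…⟩) = product of the factor amplitudes for bits b₁, b₂, …; only kets whose every factor amplitude is nonzero survive.
|00⟩: (-0.1269)(0.4775) = -0.06059
|01⟩: (-0.1269)(0.8016 + 0.3599i) = (-0.1017 - 0.04567i)
|10⟩: (0.3583 - 0.9249i)(0.4775) = (0.1711 - 0.4416i)
|11⟩: (0.3583 - 0.9249i)(0.8016 + 0.3599i) = (0.6201 - 0.6124i)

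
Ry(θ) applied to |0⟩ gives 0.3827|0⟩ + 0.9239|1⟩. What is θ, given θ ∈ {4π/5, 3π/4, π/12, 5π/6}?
3π/4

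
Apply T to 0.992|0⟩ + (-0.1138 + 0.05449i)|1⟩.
0.992|0⟩ + (-0.119 - 0.04194i)|1⟩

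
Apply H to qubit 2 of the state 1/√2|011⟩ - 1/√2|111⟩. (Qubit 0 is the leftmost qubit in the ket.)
1/2|010⟩ - 1/2|011⟩ - 1/2|110⟩ + 1/2|111⟩

H on qubit 2 mixes each pair of kets that differ only in qubit 2: amplitudes (a, b) of (|…0…⟩, |…1…⟩) become ((a + b)/√2, (a − b)/√2). Kets absent from the input have amplitude 0.
(|010⟩, |011⟩): (a, b) = (0, 1/√2) → (1/2, -1/2)
(|110⟩, |111⟩): (a, b) = (0, -1/√2) → (-1/2, 1/2)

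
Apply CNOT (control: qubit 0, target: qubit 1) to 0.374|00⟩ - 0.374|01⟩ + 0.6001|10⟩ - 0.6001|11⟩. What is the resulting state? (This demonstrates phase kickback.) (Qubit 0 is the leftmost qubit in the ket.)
0.374|00⟩ - 0.374|01⟩ - 0.6001|10⟩ + 0.6001|11⟩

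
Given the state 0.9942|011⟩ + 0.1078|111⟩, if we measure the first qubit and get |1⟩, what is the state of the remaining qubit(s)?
|11⟩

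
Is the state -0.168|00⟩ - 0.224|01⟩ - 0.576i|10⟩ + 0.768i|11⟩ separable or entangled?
Entangled

Writing the state as a|00⟩ + b|01⟩ + c|10⟩ + d|11⟩, it is a product state iff ad − bc = 0.
Here (a, b, c, d) = (-0.168, -0.224, -0.576i, 0.768i): ad − bc = (-0.168)(0.768i) − (-0.224)(-0.576i) = -0.258i ≠ 0, so the state is entangled.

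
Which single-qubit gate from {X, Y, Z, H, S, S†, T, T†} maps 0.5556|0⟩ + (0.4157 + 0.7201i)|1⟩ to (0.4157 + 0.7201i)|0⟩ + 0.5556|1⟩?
X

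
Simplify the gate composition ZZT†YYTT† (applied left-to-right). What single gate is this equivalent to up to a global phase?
T†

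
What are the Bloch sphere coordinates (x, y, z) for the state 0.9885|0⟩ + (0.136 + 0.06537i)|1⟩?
(0.2689, 0.1292, 0.9544)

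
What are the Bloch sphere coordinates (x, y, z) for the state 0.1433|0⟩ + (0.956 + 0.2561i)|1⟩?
(0.274, 0.0734, -0.959)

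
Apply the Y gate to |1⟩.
-i|0⟩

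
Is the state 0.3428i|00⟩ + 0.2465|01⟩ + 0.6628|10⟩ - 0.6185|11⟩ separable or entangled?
Entangled

Writing the state as a|00⟩ + b|01⟩ + c|10⟩ + d|11⟩, it is a product state iff ad − bc = 0.
Here (a, b, c, d) = (0.3428i, 0.2465, 0.6628, -0.6185): ad − bc = (0.3428i)(-0.6185) − (0.2465)(0.6628) = (-0.1634 - 0.212i) ≠ 0, so the state is entangled.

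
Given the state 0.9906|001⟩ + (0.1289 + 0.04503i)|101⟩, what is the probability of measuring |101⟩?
0.01864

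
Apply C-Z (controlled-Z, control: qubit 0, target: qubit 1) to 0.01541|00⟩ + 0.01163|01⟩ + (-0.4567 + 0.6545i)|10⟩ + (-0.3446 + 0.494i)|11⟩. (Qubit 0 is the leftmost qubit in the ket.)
0.01541|00⟩ + 0.01163|01⟩ + (-0.4567 + 0.6545i)|10⟩ + (0.3446 - 0.494i)|11⟩

C-Z leaves the control-|0⟩ kets |00⟩, |01⟩ unchanged and applies Z to qubit 1 on the control-|1⟩ pair (|10⟩, |11⟩).
Z = [[1, 0], [0, -1]].
With a = amp(|10⟩) = (-0.4567 + 0.6545i) and b = amp(|11⟩) = (-0.3446 + 0.494i):
new amp(|10⟩) = (1)·a = (-0.4567 + 0.6545i)
new amp(|11⟩) = (-1)·b = (0.3446 - 0.494i)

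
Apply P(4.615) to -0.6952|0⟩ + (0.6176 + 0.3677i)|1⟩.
-0.6952|0⟩ + (0.3059 - 0.6504i)|1⟩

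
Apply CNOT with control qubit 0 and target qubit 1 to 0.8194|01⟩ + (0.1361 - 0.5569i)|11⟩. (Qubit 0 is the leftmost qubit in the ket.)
0.8194|01⟩ + (0.1361 - 0.5569i)|10⟩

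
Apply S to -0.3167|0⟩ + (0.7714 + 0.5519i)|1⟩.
-0.3167|0⟩ + (-0.5519 + 0.7714i)|1⟩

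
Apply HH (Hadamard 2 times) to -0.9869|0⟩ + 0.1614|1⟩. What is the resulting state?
-0.9869|0⟩ + 0.1614|1⟩

H² = I, so an even number of Hadamards cancels: H^2 = I and the state is unchanged.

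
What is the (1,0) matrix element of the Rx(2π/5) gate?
-0.5878i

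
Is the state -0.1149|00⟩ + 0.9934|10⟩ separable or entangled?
Separable

Writing the state as a|00⟩ + b|01⟩ + c|10⟩ + d|11⟩, it is a product state iff ad − bc = 0.
Here (a, b, c, d) = (-0.1149, 0, 0.9934, 0): ad − bc = (-0.1149)(0) − (0)(0.9934) = 0, so the state is separable.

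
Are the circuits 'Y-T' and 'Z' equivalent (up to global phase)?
No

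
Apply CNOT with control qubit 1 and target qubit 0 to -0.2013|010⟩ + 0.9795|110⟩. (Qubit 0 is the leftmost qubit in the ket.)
0.9795|010⟩ - 0.2013|110⟩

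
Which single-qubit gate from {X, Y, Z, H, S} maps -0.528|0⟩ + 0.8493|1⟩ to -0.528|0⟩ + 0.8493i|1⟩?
S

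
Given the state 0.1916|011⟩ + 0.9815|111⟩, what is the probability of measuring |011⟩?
0.03671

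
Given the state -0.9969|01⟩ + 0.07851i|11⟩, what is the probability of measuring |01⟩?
0.9938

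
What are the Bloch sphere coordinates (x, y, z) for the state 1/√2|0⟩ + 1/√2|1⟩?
(1, 0, 0)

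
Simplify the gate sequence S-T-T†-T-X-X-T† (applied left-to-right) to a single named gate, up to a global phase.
S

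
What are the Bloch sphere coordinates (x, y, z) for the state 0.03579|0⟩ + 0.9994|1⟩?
(0.07154, 0, -0.9975)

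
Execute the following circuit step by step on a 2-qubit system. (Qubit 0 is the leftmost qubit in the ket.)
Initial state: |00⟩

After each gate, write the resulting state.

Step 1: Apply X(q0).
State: |10⟩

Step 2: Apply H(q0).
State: 1/√2|00⟩ - 1/√2|10⟩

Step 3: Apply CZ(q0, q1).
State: 1/√2|00⟩ - 1/√2|10⟩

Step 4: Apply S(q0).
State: 1/√2|00⟩ - (1/√2)i|10⟩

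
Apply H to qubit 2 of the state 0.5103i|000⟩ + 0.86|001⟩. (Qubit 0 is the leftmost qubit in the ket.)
(0.6081 + 0.3608i)|000⟩ + (-0.6081 + 0.3608i)|001⟩

H on qubit 2 mixes each pair of kets that differ only in qubit 2: amplitudes (a, b) of (|…0…⟩, |…1…⟩) become ((a + b)/√2, (a − b)/√2). Kets absent from the input have amplitude 0.
(|000⟩, |001⟩): (a, b) = (0.5103i, 0.86) → ((0.6081 + 0.3608i), (-0.6081 + 0.3608i))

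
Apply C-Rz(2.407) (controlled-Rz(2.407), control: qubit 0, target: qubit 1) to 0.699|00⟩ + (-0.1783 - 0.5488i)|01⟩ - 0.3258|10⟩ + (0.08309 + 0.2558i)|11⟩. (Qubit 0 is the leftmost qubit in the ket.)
0.699|00⟩ + (-0.1783 - 0.5488i)|01⟩ + (-0.117 + 0.3041i)|10⟩ + (-0.2089 + 0.1694i)|11⟩

C-Rz(2.407) leaves the control-|0⟩ kets |00⟩, |01⟩ unchanged and applies Rz(2.407) to qubit 1 on the control-|1⟩ pair (|10⟩, |11⟩).
Rz(2.407) = [[e^(−iθ/2), 0], [0, e^(iθ/2)]] with e^(±iθ/2) = cos(θ/2) ± i·sin(θ/2); θ = 2.407, cos(θ/2) ≈ 0.359093, sin(θ/2) ≈ 0.933302.
With a = amp(|10⟩) = -0.3258 and b = amp(|11⟩) = (0.08309 + 0.2558i):
new amp(|10⟩) = (0.359093 - 0.933302i)·a = (-0.117 + 0.3041i)
new amp(|11⟩) = (0.359093 + 0.933302i)·b = (-0.2089 + 0.1694i)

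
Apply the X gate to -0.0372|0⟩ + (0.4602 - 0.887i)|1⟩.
(0.4602 - 0.887i)|0⟩ - 0.0372|1⟩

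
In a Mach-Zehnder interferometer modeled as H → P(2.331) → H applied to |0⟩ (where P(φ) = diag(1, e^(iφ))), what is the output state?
(0.1555 + 0.3623i)|0⟩ + (0.8445 - 0.3623i)|1⟩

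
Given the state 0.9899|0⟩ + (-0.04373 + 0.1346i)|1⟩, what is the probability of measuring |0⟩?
0.9799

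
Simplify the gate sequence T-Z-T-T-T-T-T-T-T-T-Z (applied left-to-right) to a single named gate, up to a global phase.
T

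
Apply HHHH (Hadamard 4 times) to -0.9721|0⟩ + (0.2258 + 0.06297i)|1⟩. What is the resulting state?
-0.9721|0⟩ + (0.2258 + 0.06297i)|1⟩

H² = I, so an even number of Hadamards cancels: H^4 = I and the state is unchanged.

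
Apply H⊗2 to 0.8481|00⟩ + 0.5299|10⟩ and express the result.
0.689|00⟩ + 0.689|01⟩ + 0.1591|10⟩ + 0.1591|11⟩

H⊗2 gives amp(|y⟩) = (1/2) Σ_x (−1)^(x·y) amp(|x⟩), where x·y is the number of positions in which both x and y have a 1.
|00⟩: (0.8481 + 0.5299)/2 = 0.689
|01⟩: (0.8481 + 0.5299)/2 = 0.689
|10⟩: (0.8481 - 0.5299)/2 = 0.1591
|11⟩: (0.8481 - 0.5299)/2 = 0.1591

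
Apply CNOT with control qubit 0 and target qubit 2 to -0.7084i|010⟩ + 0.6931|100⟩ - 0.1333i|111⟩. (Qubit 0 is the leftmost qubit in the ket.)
-0.7084i|010⟩ + 0.6931|101⟩ - 0.1333i|110⟩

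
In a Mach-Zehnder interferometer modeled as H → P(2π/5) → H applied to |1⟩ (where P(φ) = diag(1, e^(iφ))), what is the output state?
(0.3455 - 0.4755i)|0⟩ + (0.6545 + 0.4755i)|1⟩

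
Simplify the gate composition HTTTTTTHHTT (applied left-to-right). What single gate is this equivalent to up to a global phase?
H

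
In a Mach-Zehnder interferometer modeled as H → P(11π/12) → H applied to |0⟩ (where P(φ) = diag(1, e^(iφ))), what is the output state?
(0.01704 + 0.1294i)|0⟩ + (0.983 - 0.1294i)|1⟩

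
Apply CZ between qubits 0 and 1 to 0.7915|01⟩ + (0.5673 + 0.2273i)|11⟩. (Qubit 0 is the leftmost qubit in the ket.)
0.7915|01⟩ + (-0.5673 - 0.2273i)|11⟩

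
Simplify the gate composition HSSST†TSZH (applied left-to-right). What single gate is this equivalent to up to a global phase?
X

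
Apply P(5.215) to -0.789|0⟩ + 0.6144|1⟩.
-0.789|0⟩ + (0.296 - 0.5384i)|1⟩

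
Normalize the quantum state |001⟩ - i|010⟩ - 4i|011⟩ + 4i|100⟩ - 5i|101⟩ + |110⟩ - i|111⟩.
0.128|001⟩ - 0.128i|010⟩ - 0.5121i|011⟩ + 0.5121i|100⟩ - 0.6402i|101⟩ + 0.128|110⟩ - 0.128i|111⟩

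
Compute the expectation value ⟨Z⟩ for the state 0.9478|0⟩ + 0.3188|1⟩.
0.7967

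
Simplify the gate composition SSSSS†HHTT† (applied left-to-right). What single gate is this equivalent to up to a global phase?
S†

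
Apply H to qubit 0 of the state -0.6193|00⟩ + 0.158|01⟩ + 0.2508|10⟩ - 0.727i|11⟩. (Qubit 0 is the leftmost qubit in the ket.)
-0.2606|00⟩ + (0.1117 - 0.5141i)|01⟩ - 0.6153|10⟩ + (0.1117 + 0.5141i)|11⟩

H on qubit 0 mixes each pair of kets that differ only in qubit 0: amplitudes (a, b) of (|…0…⟩, |…1…⟩) become ((a + b)/√2, (a − b)/√2). Kets absent from the input have amplitude 0.
(|00⟩, |10⟩): (a, b) = (-0.6193, 0.2508) → (-0.2606, -0.6153)
(|01⟩, |11⟩): (a, b) = (0.158, -0.727i) → ((0.1117 - 0.5141i), (0.1117 + 0.5141i))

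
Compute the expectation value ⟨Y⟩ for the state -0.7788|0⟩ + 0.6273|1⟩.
0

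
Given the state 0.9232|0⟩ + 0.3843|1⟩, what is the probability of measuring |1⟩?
0.1477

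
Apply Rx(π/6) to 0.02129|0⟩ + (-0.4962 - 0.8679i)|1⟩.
(-0.2041 + 0.1284i)|0⟩ + (-0.4793 - 0.8438i)|1⟩

Rx(π/6) = [[cos(θ/2), −i·sin(θ/2)], [−i·sin(θ/2), cos(θ/2)]]; θ = π/6, cos(θ/2) ≈ 0.965926, sin(θ/2) ≈ 0.258819.
With a = amp(|0⟩) = 0.02129 and b = amp(|1⟩) = (-0.4962 - 0.8679i):
new amp(|0⟩) = (0.965926)·a + (-0.258819i)·b = (-0.2041 + 0.1284i)
new amp(|1⟩) = (-0.258819i)·a + (0.965926)·b = (-0.4793 - 0.8438i)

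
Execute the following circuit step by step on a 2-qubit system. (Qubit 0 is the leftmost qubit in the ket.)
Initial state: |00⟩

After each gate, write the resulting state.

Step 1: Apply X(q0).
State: |10⟩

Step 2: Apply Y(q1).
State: i|11⟩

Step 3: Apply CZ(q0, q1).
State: -i|11⟩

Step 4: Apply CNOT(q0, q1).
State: -i|10⟩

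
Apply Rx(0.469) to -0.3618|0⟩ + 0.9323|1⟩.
(-0.3519 - 0.2166i)|0⟩ + (0.9068 + 0.08407i)|1⟩

Rx(0.469) = [[cos(θ/2), −i·sin(θ/2)], [−i·sin(θ/2), cos(θ/2)]]; θ = 0.469, cos(θ/2) ≈ 0.972631, sin(θ/2) ≈ 0.232357.
With a = amp(|0⟩) = -0.3618 and b = amp(|1⟩) = 0.9323:
new amp(|0⟩) = (0.972631)·a + (-0.232357i)·b = (-0.3519 - 0.2166i)
new amp(|1⟩) = (-0.232357i)·a + (0.972631)·b = (0.9068 + 0.08407i)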